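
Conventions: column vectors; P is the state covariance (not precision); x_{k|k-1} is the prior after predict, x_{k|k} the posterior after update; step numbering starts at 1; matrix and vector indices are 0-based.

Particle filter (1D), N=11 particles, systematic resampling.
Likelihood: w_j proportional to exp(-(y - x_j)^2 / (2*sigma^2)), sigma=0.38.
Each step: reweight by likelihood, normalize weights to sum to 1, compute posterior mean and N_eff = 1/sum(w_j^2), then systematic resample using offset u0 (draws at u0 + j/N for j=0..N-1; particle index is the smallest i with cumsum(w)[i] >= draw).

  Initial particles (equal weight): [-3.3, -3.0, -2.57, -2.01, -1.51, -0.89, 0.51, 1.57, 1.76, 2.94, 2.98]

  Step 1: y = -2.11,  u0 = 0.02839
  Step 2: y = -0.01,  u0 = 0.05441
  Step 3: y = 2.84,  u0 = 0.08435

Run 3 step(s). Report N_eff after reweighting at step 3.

N_eff = 11.0000

step 1: w=[0.0041, 0.0355, 0.2653, 0.5332, 0.1587, 0.0032, 0.0000, 0.0000, 0.0000, 0.0000, 0.0000]  mean=-2.1161  Neff=2.6237  idx=[1, 2, 2, 2, 3, 3, 3, 3, 3, 4, 4]
step 2: w=[0.0000, 0.0000, 0.0000, 0.0000, 0.0012, 0.0012, 0.0012, 0.0012, 0.0012, 0.4971, 0.4971]  mean=-1.5129  Neff=2.0234  idx=[9, 9, 9, 9, 9, 10, 10, 10, 10, 10, 10]
step 3: w=[0.0909, 0.0909, 0.0909, 0.0909, 0.0909, 0.0909, 0.0909, 0.0909, 0.0909, 0.0909, 0.0909]  mean=-1.5100  Neff=11.0000  idx=[0, 1, 2, 3, 4, 5, 6, 7, 8, 9, 10]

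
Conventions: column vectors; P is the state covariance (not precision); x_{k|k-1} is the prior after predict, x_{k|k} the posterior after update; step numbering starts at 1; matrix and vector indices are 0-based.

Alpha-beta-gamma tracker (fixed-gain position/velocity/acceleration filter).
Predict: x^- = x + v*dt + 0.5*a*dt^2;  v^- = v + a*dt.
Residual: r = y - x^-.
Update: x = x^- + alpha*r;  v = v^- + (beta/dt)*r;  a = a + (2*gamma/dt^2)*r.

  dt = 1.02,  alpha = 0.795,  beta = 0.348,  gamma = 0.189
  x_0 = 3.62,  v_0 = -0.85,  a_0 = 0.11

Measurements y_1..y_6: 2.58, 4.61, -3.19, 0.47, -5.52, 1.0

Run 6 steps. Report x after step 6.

step 1: x_pred=2.8102  r=-0.2302  x^+=2.6272  v^+=-0.8163  a^+=0.0264
step 2: x_pred=1.8082  r=2.8018  x^+=4.0356  v^+=0.1664  a^+=1.0443
step 3: x_pred=4.7486  r=-7.9386  x^+=-1.5626  v^+=-1.4769  a^+=-1.8400
step 4: x_pred=-4.0261  r=4.4961  x^+=-0.4517  v^+=-1.8197  a^+=-0.2064
step 5: x_pred=-2.4152  r=-3.1048  x^+=-4.8835  v^+=-3.0895  a^+=-1.3345
step 6: x_pred=-8.7290  r=9.7290  x^+=-0.9945  v^+=-1.1314  a^+=2.2003

x_post = -0.9945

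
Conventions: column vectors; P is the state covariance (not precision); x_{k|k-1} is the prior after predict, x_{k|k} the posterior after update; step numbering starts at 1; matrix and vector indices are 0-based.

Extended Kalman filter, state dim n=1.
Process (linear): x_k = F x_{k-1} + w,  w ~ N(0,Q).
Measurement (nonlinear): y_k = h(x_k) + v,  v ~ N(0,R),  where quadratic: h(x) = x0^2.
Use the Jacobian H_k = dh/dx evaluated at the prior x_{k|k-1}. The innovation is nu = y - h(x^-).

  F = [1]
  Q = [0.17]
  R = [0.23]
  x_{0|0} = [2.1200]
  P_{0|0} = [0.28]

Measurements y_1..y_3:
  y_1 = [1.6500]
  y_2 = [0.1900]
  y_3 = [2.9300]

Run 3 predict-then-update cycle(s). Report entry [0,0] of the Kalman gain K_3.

step 1: x^-=[2.1200]  P^-=[0.4500]  H_jac=[4.2400]  S=[8.3199]  K=[0.2293]  nu=[-2.8444]  x^+=[1.4677]  P^+=[0.0124]
step 2: x^-=[1.4677]  P^-=[0.1824]  H_jac=[2.9354]  S=[1.8020]  K=[0.2972]  nu=[-1.9641]  x^+=[0.8840]  P^+=[0.0233]
step 3: x^-=[0.8840]  P^-=[0.1933]  H_jac=[1.7680]  S=[0.8341]  K=[0.4097]  nu=[2.1486]  x^+=[1.7642]  P^+=[0.0533]

K[0,0] = 0.4097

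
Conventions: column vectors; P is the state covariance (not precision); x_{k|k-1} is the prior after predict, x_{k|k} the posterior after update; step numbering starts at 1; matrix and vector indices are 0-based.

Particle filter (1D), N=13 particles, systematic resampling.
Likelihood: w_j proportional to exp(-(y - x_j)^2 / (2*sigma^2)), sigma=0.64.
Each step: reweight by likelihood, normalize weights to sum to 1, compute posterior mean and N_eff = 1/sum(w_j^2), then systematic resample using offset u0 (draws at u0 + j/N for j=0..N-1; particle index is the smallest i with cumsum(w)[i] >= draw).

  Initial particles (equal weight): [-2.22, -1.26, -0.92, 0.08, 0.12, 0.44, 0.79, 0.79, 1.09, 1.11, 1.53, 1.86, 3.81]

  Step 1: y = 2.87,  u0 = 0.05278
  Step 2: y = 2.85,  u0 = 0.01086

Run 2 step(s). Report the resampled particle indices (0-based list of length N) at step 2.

resampled_idx = [1, 3, 3, 4, 5, 6, 7, 8, 9, 9, 10, 11, 12]

step 1: w=[0.0000, 0.0000, 0.0000, 0.0001, 0.0001, 0.0009, 0.0064, 0.0064, 0.0263, 0.0287, 0.1406, 0.3624, 0.4281]  mean=2.5911  Neff=2.9769  idx=[9, 10, 10, 11, 11, 11, 11, 12, 12, 12, 12, 12, 12]
step 2: w=[0.0073, 0.0349, 0.0349, 0.0884, 0.0884, 0.0884, 0.0884, 0.0949, 0.0949, 0.0949, 0.0949, 0.0949, 0.0949]  mean=2.9421  Neff=11.3915  idx=[1, 3, 3, 4, 5, 6, 7, 8, 9, 9, 10, 11, 12]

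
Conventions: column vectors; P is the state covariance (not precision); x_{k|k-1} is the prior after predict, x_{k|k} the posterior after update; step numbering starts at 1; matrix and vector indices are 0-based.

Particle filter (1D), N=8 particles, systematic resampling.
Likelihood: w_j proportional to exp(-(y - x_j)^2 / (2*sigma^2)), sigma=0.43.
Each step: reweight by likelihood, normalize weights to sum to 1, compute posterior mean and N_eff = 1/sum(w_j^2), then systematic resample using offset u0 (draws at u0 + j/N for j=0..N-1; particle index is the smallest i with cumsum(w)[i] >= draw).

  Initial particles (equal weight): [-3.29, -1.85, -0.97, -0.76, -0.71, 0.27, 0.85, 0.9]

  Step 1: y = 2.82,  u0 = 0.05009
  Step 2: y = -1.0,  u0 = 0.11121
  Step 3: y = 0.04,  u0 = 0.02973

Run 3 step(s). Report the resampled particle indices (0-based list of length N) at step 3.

resampled_idx = [0, 1, 2, 2, 3, 4, 6, 7]

step 1: w=[0.0000, 0.0000, 0.0000, 0.0000, 0.0000, 0.0003, 0.3713, 0.6283]  mean=0.8812  Neff=1.8772  idx=[6, 6, 6, 7, 7, 7, 7, 7]
step 2: w=[0.1664, 0.1664, 0.1664, 0.1002, 0.1002, 0.1002, 0.1002, 0.1002]  mean=0.8750  Neff=7.5071  idx=[0, 1, 2, 2, 4, 5, 6, 7]
step 3: w=[0.1391, 0.1391, 0.1391, 0.1391, 0.1109, 0.1109, 0.1109, 0.1109]  mean=0.8722  Neff=7.9002  idx=[0, 1, 2, 2, 3, 4, 6, 7]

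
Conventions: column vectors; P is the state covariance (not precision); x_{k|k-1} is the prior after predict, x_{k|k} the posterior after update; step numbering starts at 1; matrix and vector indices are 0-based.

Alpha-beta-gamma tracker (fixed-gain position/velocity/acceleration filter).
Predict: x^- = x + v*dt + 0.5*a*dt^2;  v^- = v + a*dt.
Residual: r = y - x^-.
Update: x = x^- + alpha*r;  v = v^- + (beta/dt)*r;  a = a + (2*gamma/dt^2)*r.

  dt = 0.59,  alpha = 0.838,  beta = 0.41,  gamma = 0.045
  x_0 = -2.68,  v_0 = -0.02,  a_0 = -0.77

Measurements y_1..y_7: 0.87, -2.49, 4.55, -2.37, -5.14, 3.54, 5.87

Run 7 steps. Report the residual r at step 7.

resid = 2.6243

step 1: x_pred=-2.8258  r=3.6958  x^+=0.2713  v^+=2.0940  a^+=0.1855
step 2: x_pred=1.5390  r=-4.0290  x^+=-1.8373  v^+=-0.5964  a^+=-0.8561
step 3: x_pred=-2.3382  r=6.8882  x^+=3.4341  v^+=3.6852  a^+=0.9248
step 4: x_pred=5.7693  r=-8.1393  x^+=-1.0514  v^+=-1.4253  a^+=-1.1796
step 5: x_pred=-2.0977  r=-3.0423  x^+=-4.6471  v^+=-4.2355  a^+=-1.9662
step 6: x_pred=-7.4883  r=11.0283  x^+=1.7534  v^+=2.2682  a^+=0.8851
step 7: x_pred=3.2457  r=2.6243  x^+=5.4449  v^+=4.6141  a^+=1.5636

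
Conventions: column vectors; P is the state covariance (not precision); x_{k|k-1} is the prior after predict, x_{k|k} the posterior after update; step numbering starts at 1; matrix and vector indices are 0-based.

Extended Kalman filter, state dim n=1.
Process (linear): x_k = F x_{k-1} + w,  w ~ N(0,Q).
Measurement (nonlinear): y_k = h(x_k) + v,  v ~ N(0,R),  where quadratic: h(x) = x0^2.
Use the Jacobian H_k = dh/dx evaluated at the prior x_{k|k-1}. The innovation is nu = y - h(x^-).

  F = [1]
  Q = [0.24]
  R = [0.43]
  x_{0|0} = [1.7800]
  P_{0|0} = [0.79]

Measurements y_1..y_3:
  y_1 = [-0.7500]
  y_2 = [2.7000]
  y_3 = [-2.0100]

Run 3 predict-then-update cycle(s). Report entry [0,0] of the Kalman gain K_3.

step 1: x^-=[1.7800]  P^-=[1.0300]  H_jac=[3.5600]  S=[13.4838]  K=[0.2719]  nu=[-3.9184]  x^+=[0.7144]  P^+=[0.0328]
step 2: x^-=[0.7144]  P^-=[0.2728]  H_jac=[1.4289]  S=[0.9870]  K=[0.3950]  nu=[2.1896]  x^+=[1.5793]  P^+=[0.1189]
step 3: x^-=[1.5793]  P^-=[0.3589]  H_jac=[3.1585]  S=[4.0101]  K=[0.2827]  nu=[-4.5041]  x^+=[0.3062]  P^+=[0.0385]

K[0,0] = 0.2827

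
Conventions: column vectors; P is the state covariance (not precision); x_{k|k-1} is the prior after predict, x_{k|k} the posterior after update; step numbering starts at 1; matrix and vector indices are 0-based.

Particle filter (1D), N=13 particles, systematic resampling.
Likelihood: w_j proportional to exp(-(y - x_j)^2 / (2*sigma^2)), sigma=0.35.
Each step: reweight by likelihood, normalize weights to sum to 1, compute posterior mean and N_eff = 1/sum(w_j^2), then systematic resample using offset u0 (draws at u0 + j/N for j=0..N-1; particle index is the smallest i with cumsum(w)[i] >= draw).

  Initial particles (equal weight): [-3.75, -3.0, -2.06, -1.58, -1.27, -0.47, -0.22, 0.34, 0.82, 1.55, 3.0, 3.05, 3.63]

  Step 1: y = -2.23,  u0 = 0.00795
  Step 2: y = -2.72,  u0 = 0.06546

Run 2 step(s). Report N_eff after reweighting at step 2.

step 1: w=[0.0001, 0.0754, 0.7536, 0.1512, 0.0197, 0.0000, 0.0000, 0.0000, 0.0000, 0.0000, 0.0000, 0.0000, 0.0000]  mean=-2.0429  Neff=1.6753  idx=[1, 2, 2, 2, 2, 2, 2, 2, 2, 2, 2, 3, 3]
step 2: w=[0.2993, 0.0697, 0.0697, 0.0697, 0.0697, 0.0697, 0.0697, 0.0697, 0.0697, 0.0697, 0.0697, 0.0020, 0.0020]  mean=-2.3394  Neff=7.2396  idx=[0, 0, 0, 0, 2, 3, 4, 5, 6, 7, 8, 9, 10]

N_eff = 7.2396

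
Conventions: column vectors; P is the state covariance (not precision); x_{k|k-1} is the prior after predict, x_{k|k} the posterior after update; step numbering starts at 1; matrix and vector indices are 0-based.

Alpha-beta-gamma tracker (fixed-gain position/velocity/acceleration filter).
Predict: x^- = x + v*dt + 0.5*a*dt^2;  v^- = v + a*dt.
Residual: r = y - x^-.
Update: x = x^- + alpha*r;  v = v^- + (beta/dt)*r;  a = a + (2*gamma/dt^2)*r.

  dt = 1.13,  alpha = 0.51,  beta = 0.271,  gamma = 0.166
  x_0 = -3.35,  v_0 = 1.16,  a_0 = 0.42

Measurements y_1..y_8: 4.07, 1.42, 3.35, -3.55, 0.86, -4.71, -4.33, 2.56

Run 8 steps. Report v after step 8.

v_post = -3.1403

step 1: x_pred=-1.7711  r=5.8411  x^+=1.2079  v^+=3.0354  a^+=1.9387
step 2: x_pred=5.8757  r=-4.4557  x^+=3.6033  v^+=4.1576  a^+=0.7802
step 3: x_pred=8.7995  r=-5.4495  x^+=6.0202  v^+=3.7323  a^+=-0.6367
step 4: x_pred=9.8313  r=-13.3813  x^+=3.0068  v^+=-0.1963  a^+=-4.1159
step 5: x_pred=0.1572  r=0.7028  x^+=0.5156  v^+=-4.6787  a^+=-3.9331
step 6: x_pred=-7.2824  r=2.5724  x^+=-5.9705  v^+=-8.5062  a^+=-3.2643
step 7: x_pred=-17.6666  r=13.3366  x^+=-10.8649  v^+=-8.9965  a^+=0.2033
step 8: x_pred=-20.9012  r=23.4612  x^+=-8.9360  v^+=-3.1403  a^+=6.3033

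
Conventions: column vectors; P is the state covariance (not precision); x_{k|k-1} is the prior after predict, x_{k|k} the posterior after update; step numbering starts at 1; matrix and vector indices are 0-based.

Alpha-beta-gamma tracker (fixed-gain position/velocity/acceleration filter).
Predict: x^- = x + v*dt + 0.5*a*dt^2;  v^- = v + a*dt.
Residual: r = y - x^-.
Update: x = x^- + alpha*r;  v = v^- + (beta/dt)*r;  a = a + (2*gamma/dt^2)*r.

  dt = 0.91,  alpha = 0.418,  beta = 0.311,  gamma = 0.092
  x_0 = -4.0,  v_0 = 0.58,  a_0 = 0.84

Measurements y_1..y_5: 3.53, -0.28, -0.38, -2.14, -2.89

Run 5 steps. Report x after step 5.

step 1: x_pred=-3.1244  r=6.6544  x^+=-0.3429  v^+=3.6186  a^+=2.3186
step 2: x_pred=3.9101  r=-4.1901  x^+=2.1586  v^+=4.2965  a^+=1.3876
step 3: x_pred=6.6430  r=-7.0230  x^+=3.7074  v^+=3.1590  a^+=-0.1729
step 4: x_pred=6.5105  r=-8.6505  x^+=2.8946  v^+=0.0453  a^+=-2.0950
step 5: x_pred=2.0684  r=-4.9584  x^+=-0.0042  v^+=-3.5557  a^+=-3.1967

x_post = -0.0042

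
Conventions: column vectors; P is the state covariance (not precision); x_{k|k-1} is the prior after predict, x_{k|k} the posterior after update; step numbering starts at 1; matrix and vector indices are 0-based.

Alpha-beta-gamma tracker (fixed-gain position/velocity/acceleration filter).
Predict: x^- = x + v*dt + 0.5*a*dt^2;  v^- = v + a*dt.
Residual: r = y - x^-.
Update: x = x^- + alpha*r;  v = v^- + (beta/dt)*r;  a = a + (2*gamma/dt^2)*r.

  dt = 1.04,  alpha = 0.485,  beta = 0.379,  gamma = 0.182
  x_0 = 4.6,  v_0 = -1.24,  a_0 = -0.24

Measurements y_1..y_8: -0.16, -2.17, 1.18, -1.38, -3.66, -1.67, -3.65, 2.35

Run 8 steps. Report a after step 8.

step 1: x_pred=3.1806  r=-3.3406  x^+=1.5604  v^+=-2.7070  a^+=-1.3642
step 2: x_pred=-1.9926  r=-0.1774  x^+=-2.0787  v^+=-4.1904  a^+=-1.4239
step 3: x_pred=-7.2068  r=8.3868  x^+=-3.1392  v^+=-2.6150  a^+=1.3985
step 4: x_pred=-5.1025  r=3.7225  x^+=-3.2971  v^+=0.1960  a^+=2.6513
step 5: x_pred=-1.6594  r=-2.0006  x^+=-2.6297  v^+=2.2243  a^+=1.9780
step 6: x_pred=0.7533  r=-2.4233  x^+=-0.4220  v^+=3.3983  a^+=1.1625
step 7: x_pred=3.7409  r=-7.3909  x^+=0.1563  v^+=1.9139  a^+=-1.3249
step 8: x_pred=1.4302  r=0.9198  x^+=1.8763  v^+=0.8712  a^+=-1.0153

a_post = -1.0153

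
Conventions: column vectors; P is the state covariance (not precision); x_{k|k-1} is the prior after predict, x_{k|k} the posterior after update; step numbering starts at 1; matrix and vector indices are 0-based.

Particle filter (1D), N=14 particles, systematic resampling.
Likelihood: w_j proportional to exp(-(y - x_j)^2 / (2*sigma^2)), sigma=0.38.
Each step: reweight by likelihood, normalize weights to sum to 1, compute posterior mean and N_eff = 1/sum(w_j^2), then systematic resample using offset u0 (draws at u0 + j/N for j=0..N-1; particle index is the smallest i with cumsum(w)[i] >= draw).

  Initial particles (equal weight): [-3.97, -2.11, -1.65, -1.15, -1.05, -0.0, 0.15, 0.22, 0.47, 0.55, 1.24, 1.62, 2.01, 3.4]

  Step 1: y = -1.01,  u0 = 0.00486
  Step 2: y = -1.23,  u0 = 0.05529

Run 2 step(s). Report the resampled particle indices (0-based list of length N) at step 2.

resampled_idx = [2, 2, 3, 4, 5, 6, 7, 8, 9, 10, 10, 11, 12, 13]

step 1: w=[0.0000, 0.0068, 0.1085, 0.4188, 0.4458, 0.0131, 0.0042, 0.0024, 0.0002, 0.0001, 0.0000, 0.0000, 0.0000, 0.0000]  mean=-1.1418  Neff=2.5896  idx=[1, 2, 3, 3, 3, 3, 3, 3, 4, 4, 4, 4, 4, 4]
step 2: w=[0.0058, 0.0458, 0.0826, 0.0826, 0.0826, 0.0826, 0.0826, 0.0826, 0.0755, 0.0755, 0.0755, 0.0755, 0.0755, 0.0755]  mean=-1.1332  Neff=12.9470  idx=[2, 2, 3, 4, 5, 6, 7, 8, 9, 10, 10, 11, 12, 13]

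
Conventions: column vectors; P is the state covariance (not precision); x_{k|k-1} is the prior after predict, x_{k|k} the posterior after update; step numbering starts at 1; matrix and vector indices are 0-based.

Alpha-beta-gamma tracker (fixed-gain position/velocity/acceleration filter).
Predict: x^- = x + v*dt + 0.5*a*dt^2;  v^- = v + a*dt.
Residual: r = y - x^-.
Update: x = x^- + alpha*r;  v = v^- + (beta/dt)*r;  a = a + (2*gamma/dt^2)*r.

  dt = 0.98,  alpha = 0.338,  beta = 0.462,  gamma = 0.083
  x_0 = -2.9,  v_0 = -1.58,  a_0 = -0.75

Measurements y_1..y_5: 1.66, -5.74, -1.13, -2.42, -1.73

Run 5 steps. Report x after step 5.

step 1: x_pred=-4.8085  r=6.4685  x^+=-2.6222  v^+=0.7345  a^+=0.3681
step 2: x_pred=-1.7257  r=-4.0143  x^+=-3.0825  v^+=-0.7973  a^+=-0.3258
step 3: x_pred=-4.0203  r=2.8903  x^+=-3.0434  v^+=0.2460  a^+=0.1738
step 4: x_pred=-2.7189  r=0.2989  x^+=-2.6179  v^+=0.5572  a^+=0.2254
step 5: x_pred=-1.9636  r=0.2336  x^+=-1.8846  v^+=0.8882  a^+=0.2658

x_post = -1.8846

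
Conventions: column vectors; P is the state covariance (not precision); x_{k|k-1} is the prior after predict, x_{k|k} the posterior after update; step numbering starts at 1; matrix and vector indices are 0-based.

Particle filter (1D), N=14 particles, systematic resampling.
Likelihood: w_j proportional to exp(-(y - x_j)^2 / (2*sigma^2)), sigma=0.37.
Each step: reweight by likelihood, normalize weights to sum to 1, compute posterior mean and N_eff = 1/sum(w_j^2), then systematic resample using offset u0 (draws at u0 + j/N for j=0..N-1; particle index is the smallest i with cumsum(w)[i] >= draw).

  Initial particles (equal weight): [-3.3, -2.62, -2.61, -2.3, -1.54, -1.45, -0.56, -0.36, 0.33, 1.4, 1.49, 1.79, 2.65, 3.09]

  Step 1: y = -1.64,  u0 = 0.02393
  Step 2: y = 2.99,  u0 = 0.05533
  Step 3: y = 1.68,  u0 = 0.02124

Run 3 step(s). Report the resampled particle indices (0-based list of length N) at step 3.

step 1: w=[0.0000, 0.0141, 0.0152, 0.0960, 0.4541, 0.4128, 0.0067, 0.0012, 0.0000, 0.0000, 0.0000, 0.0000, 0.0000, 0.0000]  mean=-1.5994  Neff=2.5886  idx=[2, 3, 4, 4, 4, 4, 4, 4, 5, 5, 5, 5, 5, 5]
step 2: w=[0.0000, 0.0000, 0.0083, 0.0083, 0.0083, 0.0083, 0.0083, 0.0083, 0.1584, 0.1584, 0.1584, 0.1584, 0.1584, 0.1584]  mean=-1.4545  Neff=6.6273  idx=[8, 8, 8, 9, 9, 10, 10, 11, 11, 12, 12, 12, 13, 13]
step 3: w=[0.0714, 0.0714, 0.0714, 0.0714, 0.0714, 0.0714, 0.0714, 0.0714, 0.0714, 0.0714, 0.0714, 0.0714, 0.0714, 0.0714]  mean=-1.4500  Neff=14.0000  idx=[0, 1, 2, 3, 4, 5, 6, 7, 8, 9, 10, 11, 12, 13]

resampled_idx = [0, 1, 2, 3, 4, 5, 6, 7, 8, 9, 10, 11, 12, 13]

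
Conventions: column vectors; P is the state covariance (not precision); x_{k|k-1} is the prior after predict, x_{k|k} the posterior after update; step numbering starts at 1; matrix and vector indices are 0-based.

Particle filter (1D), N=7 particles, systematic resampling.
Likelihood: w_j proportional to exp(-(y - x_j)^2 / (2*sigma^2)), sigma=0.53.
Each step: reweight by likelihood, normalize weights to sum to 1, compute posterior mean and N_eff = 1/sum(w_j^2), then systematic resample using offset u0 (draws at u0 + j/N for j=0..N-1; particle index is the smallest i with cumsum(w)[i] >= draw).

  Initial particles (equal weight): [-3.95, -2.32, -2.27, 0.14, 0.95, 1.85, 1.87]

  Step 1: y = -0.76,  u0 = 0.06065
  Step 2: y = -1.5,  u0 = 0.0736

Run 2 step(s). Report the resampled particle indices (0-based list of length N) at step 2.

resampled_idx = [0, 0, 0, 0, 0, 0, 3]

step 1: w=[0.0000, 0.0482, 0.0634, 0.8682, 0.0202, 0.0000, 0.0000]  mean=-0.1151  Neff=1.3150  idx=[2, 3, 3, 3, 3, 3, 3]
step 2: w=[0.8744, 0.0209, 0.0209, 0.0209, 0.0209, 0.0209, 0.0209]  mean=-1.9673  Neff=1.3035  idx=[0, 0, 0, 0, 0, 0, 3]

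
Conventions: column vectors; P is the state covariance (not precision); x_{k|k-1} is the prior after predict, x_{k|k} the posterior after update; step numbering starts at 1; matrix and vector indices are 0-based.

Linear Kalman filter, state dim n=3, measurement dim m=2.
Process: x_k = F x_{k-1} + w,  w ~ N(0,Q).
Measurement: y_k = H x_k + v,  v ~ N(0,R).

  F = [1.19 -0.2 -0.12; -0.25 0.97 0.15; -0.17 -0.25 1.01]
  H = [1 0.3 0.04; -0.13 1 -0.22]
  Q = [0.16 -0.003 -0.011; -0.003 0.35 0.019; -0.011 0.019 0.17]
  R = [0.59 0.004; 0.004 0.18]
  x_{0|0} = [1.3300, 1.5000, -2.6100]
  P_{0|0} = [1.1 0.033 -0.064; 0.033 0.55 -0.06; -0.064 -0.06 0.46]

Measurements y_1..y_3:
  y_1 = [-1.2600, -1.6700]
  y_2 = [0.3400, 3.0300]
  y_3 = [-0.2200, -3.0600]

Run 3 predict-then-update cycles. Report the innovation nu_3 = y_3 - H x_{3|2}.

step 1: x^-=[1.5959, 0.7310, -3.2372]  P^-=[1.7460 -0.4100 -0.3384; -0.4100 0.9179 -0.0401; -0.3384 -0.0401 0.7605]  S=[2.1458 -0.2711; -0.2711 1.2691]  K=[0.7133 -0.2909; 0.0350 0.7797; -0.1700 -0.1650]  nu=[-2.9457, -2.9057]  x^+=[0.3400, -1.6377, -2.2570]  P^+=[0.4343 -0.0277 -0.1577; -0.0277 0.1586 0.0985; -0.1577 0.0985 0.6791]
step 2: x^-=[1.0030, -2.0121, -1.9279]  P^-=[0.8541 -0.2559 -0.3756; -0.2559 0.5956 0.2414; -0.3756 0.2414 0.8873]  S=[1.3213 -0.1038; -0.1038 0.7718]  K=[0.5538 -0.2939; 0.0075 0.7470; -0.1950 0.0969]  nu=[0.0178, 4.7484]  x^+=[-0.3827, 1.5350, -1.4712]  P^+=[0.3484 -0.0493 -0.1994; -0.0493 0.1660 0.1724; -0.1994 0.1724 0.8259]
step 3: x^-=[-0.5858, 1.3639, -1.8046]  P^-=[0.7605 -0.2799 -0.4337; -0.2799 0.6356 0.3416; -0.4337 0.3416 1.0101]  S=[1.2149 -0.0932; -0.0932 0.7750]  K=[0.5193 -0.3031; -0.0031 0.7697; -0.2240 0.1998]  nu=[0.0289, -4.8971]  x^+=[0.9134, -2.4056, -2.7897]  P^+=[0.3323 -0.0597 -0.2294; -0.0597 0.1760 0.2054; -0.2294 0.2054 0.9099]

innov = [0.0289, -4.8971]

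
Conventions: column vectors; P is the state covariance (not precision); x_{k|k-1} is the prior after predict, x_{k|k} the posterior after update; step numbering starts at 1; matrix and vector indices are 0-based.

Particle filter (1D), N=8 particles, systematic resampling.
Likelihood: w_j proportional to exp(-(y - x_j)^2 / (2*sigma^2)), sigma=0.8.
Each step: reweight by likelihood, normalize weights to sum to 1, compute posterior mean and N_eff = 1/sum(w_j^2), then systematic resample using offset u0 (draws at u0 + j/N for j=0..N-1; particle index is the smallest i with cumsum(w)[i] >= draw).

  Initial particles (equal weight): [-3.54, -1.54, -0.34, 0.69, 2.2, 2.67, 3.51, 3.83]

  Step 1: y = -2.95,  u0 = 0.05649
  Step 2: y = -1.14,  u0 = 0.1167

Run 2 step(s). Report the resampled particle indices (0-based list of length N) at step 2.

resampled_idx = [6, 6, 6, 6, 7, 7, 7, 7]

step 1: w=[0.7787, 0.2162, 0.0050, 0.0000, 0.0000, 0.0000, 0.0000, 0.0000]  mean=-3.0914  Neff=1.5309  idx=[0, 0, 0, 0, 0, 0, 1, 1]
step 2: w=[0.0061, 0.0061, 0.0061, 0.0061, 0.0061, 0.0061, 0.4818, 0.4818]  mean=-1.6128  Neff=2.1529  idx=[6, 6, 6, 6, 7, 7, 7, 7]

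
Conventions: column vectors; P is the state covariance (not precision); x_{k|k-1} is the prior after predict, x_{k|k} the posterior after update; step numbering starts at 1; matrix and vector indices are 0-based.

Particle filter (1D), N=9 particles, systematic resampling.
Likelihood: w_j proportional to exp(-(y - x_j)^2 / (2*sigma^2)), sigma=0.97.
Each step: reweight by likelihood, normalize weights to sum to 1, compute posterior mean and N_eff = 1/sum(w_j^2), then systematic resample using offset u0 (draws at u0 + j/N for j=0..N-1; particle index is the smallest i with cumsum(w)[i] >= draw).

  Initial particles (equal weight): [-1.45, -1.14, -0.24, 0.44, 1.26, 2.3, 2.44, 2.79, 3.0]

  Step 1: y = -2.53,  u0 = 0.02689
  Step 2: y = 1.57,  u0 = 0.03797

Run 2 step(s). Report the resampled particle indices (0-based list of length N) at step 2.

resampled_idx = [0, 2, 3, 5, 5, 6, 7, 7, 8]

step 1: w=[0.5561, 0.3702, 0.0637, 0.0095, 0.0005, 0.0000, 0.0000, 0.0000, 0.0000]  mean=-1.2388  Neff=2.2201  idx=[0, 0, 0, 0, 0, 1, 1, 1, 1]
step 2: w=[0.0654, 0.0654, 0.0654, 0.0654, 0.0654, 0.1682, 0.1682, 0.1682, 0.1682]  mean=-1.2414  Neff=7.4309  idx=[0, 2, 3, 5, 5, 6, 7, 7, 8]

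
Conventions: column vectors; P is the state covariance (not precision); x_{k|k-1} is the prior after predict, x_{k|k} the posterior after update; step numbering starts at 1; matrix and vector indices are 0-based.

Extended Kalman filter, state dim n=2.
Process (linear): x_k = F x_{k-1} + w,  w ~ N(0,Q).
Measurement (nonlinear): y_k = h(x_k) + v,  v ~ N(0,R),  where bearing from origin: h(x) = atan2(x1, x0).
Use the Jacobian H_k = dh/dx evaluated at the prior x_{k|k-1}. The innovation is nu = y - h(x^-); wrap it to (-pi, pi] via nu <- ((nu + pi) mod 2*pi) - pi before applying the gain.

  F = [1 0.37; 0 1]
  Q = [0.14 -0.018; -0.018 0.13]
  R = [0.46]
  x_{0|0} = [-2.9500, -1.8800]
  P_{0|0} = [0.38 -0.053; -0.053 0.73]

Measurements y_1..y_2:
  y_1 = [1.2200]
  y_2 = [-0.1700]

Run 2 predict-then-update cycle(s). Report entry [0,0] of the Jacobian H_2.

H_jac[0,0] = 0.0591

step 1: x^-=[-3.6456, -1.8800]  P^-=[0.5807 0.1991; 0.1991 0.8600]  H_jac=[0.1117 -0.2167]  S=[0.4980]  K=[0.0437; -0.3295]  nu=[-2.3977]  x^+=[-3.7503, -1.0899]  P^+=[0.5798 0.2063; 0.2063 0.8059]
step 2: x^-=[-4.1536, -1.0899]  P^-=[0.9827 0.4865; 0.4865 0.9359]  H_jac=[0.0591 -0.2252]  S=[0.4980]  K=[-0.1034; -0.3656]  nu=[2.7150]  x^+=[-4.4343, -2.0825]  P^+=[0.9774 0.4676; 0.4676 0.8694]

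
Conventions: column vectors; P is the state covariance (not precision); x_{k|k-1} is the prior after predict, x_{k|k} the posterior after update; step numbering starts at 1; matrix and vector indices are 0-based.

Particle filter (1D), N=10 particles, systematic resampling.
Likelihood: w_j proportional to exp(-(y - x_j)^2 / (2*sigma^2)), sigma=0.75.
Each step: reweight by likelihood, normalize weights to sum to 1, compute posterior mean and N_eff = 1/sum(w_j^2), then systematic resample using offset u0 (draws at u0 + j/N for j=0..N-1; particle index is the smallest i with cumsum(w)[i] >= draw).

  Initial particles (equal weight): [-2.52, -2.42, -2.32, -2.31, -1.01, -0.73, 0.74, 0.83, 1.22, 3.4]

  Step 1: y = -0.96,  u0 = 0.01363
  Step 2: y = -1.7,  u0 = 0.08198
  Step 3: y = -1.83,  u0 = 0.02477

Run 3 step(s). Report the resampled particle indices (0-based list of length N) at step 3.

resampled_idx = [0, 1, 1, 2, 3, 4, 5, 6, 7, 8]

step 1: w=[0.0417, 0.0545, 0.0701, 0.0718, 0.3618, 0.3460, 0.0278, 0.0210, 0.0053, 0.0000]  mean=-1.1389  Neff=3.7501  idx=[0, 2, 3, 4, 4, 4, 5, 5, 5, 5]
step 2: w=[0.0969, 0.1252, 0.1265, 0.1154, 0.1154, 0.1154, 0.0763, 0.0763, 0.0763, 0.0763]  mean=-1.3993  Neff=9.5879  idx=[0, 1, 2, 3, 4, 5, 5, 7, 8, 9]
step 3: w=[0.1191, 0.1468, 0.1481, 0.1000, 0.1000, 0.1000, 0.1000, 0.0620, 0.0620, 0.0620]  mean=-1.5226  Neff=9.1573  idx=[0, 1, 1, 2, 3, 4, 5, 6, 7, 8]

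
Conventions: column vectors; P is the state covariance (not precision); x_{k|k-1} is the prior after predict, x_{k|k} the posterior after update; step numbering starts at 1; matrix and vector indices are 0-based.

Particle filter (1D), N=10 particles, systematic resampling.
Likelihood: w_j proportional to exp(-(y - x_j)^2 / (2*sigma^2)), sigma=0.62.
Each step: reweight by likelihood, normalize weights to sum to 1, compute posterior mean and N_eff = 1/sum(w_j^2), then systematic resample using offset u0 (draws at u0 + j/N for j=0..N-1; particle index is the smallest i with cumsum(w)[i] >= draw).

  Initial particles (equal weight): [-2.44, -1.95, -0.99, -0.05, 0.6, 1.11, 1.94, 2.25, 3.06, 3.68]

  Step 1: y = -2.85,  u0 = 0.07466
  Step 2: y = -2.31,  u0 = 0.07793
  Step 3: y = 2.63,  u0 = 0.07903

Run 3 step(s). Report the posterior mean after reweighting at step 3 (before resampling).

step 1: w=[0.6907, 0.2997, 0.0095, 0.0000, 0.0000, 0.0000, 0.0000, 0.0000, 0.0000, 0.0000]  mean=-2.2792  Neff=1.7637  idx=[0, 0, 0, 0, 0, 0, 0, 1, 1, 1]
step 2: w=[0.1043, 0.1043, 0.1043, 0.1043, 0.1043, 0.1043, 0.1043, 0.0900, 0.0900, 0.0900]  mean=-2.3076  Neff=9.9577  idx=[0, 1, 2, 3, 4, 5, 6, 7, 8, 9]
step 3: w=[0.0007, 0.0007, 0.0007, 0.0007, 0.0007, 0.0007, 0.0007, 0.3317, 0.3317, 0.3317]  mean=-1.9524  Neff=3.0299  idx=[7, 7, 7, 8, 8, 8, 9, 9, 9, 9]

post_mean = -1.9524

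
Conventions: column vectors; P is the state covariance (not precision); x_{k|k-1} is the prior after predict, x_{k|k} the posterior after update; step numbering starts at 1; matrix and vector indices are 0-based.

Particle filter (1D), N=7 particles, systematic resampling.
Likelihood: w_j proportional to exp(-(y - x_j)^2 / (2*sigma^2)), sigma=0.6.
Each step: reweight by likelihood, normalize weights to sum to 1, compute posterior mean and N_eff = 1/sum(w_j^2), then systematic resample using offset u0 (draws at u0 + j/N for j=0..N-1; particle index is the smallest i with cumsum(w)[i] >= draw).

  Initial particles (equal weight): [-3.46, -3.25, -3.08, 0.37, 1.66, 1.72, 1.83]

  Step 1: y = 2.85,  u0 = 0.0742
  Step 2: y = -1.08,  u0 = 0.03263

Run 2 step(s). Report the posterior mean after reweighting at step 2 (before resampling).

step 1: w=[0.0000, 0.0000, 0.0000, 0.0004, 0.2564, 0.3111, 0.4321]  mean=1.7517  Neff=2.8632  idx=[4, 4, 5, 5, 6, 6, 6]
step 2: w=[0.2469, 0.2469, 0.1556, 0.1556, 0.0650, 0.0650, 0.0650]  mean=1.7118  Neff=5.4648  idx=[0, 0, 1, 1, 2, 3, 5]

post_mean = 1.7118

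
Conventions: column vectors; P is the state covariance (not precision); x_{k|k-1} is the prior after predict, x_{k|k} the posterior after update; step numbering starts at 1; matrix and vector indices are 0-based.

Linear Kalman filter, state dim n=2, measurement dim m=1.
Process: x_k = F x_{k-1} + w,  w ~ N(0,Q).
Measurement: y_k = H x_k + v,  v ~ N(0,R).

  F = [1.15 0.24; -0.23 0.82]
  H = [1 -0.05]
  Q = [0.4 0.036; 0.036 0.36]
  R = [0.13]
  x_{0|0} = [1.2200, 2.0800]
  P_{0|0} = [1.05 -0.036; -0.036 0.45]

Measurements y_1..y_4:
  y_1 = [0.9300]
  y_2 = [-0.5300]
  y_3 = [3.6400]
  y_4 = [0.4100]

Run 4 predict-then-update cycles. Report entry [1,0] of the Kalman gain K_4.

K[1,0] = 0.2585

step 1: x^-=[1.9022, 1.4250]  P^-=[1.7947 -0.1851; -0.1851 0.7317]  S=[1.9450]  K=[0.9275; -0.1140]  nu=[-0.9009]  x^+=[1.0666, 1.5277]  P^+=[0.1216 0.0205; 0.0205 0.7064]
step 2: x^-=[1.5932, 1.0074]  P^-=[0.6128 0.1611; 0.1611 0.8337]  S=[0.7288]  K=[0.8298; 0.1638]  nu=[-2.0729]  x^+=[-0.1269, 0.6678]  P^+=[0.1110 0.0620; 0.0620 0.8141]
step 3: x^-=[0.0144, 0.5768]  P^-=[0.6279 0.2219; 0.2219 0.8899]  S=[0.7379]  K=[0.8359; 0.2404]  nu=[3.6544]  x^+=[3.0690, 1.4555]  P^+=[0.1123 0.0736; 0.0736 0.8473]
step 4: x^-=[3.8786, 0.4876]  P^-=[0.6380 0.2384; 0.2384 0.9079]  S=[0.7464]  K=[0.8388; 0.2585]  nu=[-3.4442]  x^+=[0.9897, -0.4029]  P^+=[0.1129 0.0765; 0.0765 0.8580]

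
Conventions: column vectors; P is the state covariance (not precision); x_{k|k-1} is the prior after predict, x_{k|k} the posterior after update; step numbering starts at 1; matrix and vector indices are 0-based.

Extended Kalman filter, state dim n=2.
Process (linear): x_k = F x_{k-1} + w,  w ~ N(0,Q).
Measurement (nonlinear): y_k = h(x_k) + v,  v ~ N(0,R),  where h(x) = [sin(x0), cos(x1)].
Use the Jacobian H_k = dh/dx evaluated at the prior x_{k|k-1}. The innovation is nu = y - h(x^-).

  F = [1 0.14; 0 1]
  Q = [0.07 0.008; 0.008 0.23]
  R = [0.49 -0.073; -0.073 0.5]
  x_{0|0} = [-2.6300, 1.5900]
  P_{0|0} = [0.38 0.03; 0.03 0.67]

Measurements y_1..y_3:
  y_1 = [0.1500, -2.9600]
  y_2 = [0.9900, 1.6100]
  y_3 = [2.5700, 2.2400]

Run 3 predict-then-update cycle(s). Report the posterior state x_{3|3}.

step 1: x^-=[-2.4074, 1.5900]  P^-=[0.4715 0.1318; 0.1318 0.9000]  H_jac=[-0.7424 0.0000; 0.0000 -0.9998]  S=[0.7499 0.0248; 0.0248 1.3997]  K=[-0.4640 -0.0859; -0.1093 -0.6410]  nu=[0.8200, -2.9408]  x^+=[-2.5352, 3.3853]  P^+=[0.2978 0.0091; 0.0091 0.3126]
step 2: x^-=[-2.0612, 3.3853]  P^-=[0.3765 0.0608; 0.0608 0.5426]  H_jac=[-0.4710 0.0000; 0.0000 0.2413]  S=[0.5735 -0.0799; -0.0799 0.5316]  K=[-0.3119 -0.0193; -0.0160 0.2439]  nu=[1.8721, 2.5804]  x^+=[-2.6948, 3.9847]  P^+=[0.3214 0.0544; 0.0544 0.5102]
step 3: x^-=[-2.1369, 3.9847]  P^-=[0.4167 0.1339; 0.1339 0.7402]  H_jac=[-0.5364 0.0000; 0.0000 0.7467]  S=[0.6099 -0.1266; -0.1266 0.9127]  K=[-0.3539 0.0604; 0.0082 0.6067]  nu=[3.4140, 2.9051]  x^+=[-3.1697, 5.7754]  P^+=[0.3315 0.0751; 0.0751 0.4054]

x_post = [-3.1697, 5.7754]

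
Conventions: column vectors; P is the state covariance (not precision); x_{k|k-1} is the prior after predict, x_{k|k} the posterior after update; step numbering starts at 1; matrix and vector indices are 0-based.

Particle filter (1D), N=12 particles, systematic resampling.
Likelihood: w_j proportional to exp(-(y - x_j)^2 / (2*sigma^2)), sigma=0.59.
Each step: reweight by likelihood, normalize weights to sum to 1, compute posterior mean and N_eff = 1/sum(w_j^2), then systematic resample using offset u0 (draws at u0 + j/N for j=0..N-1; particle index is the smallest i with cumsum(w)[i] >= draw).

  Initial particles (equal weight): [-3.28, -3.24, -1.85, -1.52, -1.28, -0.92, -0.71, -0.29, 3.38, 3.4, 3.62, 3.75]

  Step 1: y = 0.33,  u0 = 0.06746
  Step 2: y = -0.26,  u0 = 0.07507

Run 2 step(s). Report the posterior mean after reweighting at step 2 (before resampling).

post_mean = -0.4088

step 1: w=[0.0000, 0.0000, 0.0012, 0.0079, 0.0261, 0.1145, 0.2284, 0.6219, 0.0000, 0.0000, 0.0000, 0.0000]  mean=-0.4955  Neff=2.2086  idx=[5, 6, 6, 6, 7, 7, 7, 7, 7, 7, 7, 7]
step 2: w=[0.0497, 0.0694, 0.0694, 0.0694, 0.0928, 0.0928, 0.0928, 0.0928, 0.0928, 0.0928, 0.0928, 0.0928]  mean=-0.4088  Neff=11.6611  idx=[1, 2, 3, 4, 5, 6, 7, 8, 9, 10, 11, 11]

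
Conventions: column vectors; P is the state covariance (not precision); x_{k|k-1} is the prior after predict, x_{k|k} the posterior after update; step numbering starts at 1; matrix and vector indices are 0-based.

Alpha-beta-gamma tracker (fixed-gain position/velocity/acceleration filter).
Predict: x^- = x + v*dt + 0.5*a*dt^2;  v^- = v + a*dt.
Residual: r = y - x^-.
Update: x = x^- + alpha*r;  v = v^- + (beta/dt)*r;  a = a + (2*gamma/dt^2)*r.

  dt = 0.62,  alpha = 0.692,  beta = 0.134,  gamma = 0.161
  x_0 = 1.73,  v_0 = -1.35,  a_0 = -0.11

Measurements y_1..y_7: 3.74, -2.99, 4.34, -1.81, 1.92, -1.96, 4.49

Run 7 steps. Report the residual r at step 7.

step 1: x_pred=0.8719  r=2.8681  x^+=2.8566  v^+=-0.7983  a^+=2.2926
step 2: x_pred=2.8023  r=-5.7923  x^+=-1.2060  v^+=-0.6288  a^+=-2.5595
step 3: x_pred=-2.0878  r=6.4278  x^+=2.3602  v^+=-0.8265  a^+=2.8249
step 4: x_pred=2.3908  r=-4.2008  x^+=-0.5162  v^+=0.0171  a^+=-0.6940
step 5: x_pred=-0.6390  r=2.5590  x^+=1.1318  v^+=0.1398  a^+=1.4496
step 6: x_pred=1.4972  r=-3.4572  x^+=-0.8952  v^+=0.2914  a^+=-1.4464
step 7: x_pred=-0.9925  r=5.4825  x^+=2.8014  v^+=0.5796  a^+=3.1462

resid = 5.4825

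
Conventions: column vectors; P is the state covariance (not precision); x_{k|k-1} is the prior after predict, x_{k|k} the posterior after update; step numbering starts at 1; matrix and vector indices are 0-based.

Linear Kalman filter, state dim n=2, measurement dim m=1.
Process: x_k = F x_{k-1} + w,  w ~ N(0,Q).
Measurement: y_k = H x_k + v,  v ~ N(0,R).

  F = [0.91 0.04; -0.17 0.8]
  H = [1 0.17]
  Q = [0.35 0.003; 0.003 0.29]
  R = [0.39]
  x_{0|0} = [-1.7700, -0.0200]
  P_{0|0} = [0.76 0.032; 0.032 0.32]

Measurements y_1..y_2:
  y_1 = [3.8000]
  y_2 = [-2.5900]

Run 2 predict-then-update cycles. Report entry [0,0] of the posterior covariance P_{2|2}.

step 1: x^-=[-1.6115, 0.2849]  P^-=[0.9822 -0.0813; -0.0813 0.5081]  S=[1.3593]  K=[0.7124; 0.0038]  nu=[5.3631]  x^+=[2.2094, 0.3051]  P^+=[0.2923 -0.0849; -0.0849 0.5080]
step 2: x^-=[2.0227, -0.1315]  P^-=[0.5867 -0.0872; -0.0872 0.6467]  S=[0.9657]  K=[0.5922; 0.0236]  nu=[-4.5904]  x^+=[-0.6955, -0.2397]  P^+=[0.2481 -0.1007; -0.1007 0.6461]

P_post[0,0] = 0.2481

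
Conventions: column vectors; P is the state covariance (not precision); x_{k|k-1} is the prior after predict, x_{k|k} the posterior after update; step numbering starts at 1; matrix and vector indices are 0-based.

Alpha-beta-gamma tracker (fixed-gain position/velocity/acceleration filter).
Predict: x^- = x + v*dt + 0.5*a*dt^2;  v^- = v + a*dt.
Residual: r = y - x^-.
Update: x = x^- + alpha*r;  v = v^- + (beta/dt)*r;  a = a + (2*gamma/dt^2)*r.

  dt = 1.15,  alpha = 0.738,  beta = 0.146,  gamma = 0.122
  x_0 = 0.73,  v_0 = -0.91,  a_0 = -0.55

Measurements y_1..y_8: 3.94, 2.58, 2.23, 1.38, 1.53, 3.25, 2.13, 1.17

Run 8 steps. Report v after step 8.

step 1: x_pred=-0.6802  r=4.6202  x^+=2.7295  v^+=-0.9559  a^+=0.3024
step 2: x_pred=1.8302  r=0.7498  x^+=2.3835  v^+=-0.5130  a^+=0.4408
step 3: x_pred=2.0851  r=0.1449  x^+=2.1920  v^+=0.0123  a^+=0.4675
step 4: x_pred=2.5153  r=-1.1353  x^+=1.6775  v^+=0.4058  a^+=0.2580
step 5: x_pred=2.3148  r=-0.7848  x^+=1.7356  v^+=0.6029  a^+=0.1132
step 6: x_pred=2.5038  r=0.7462  x^+=3.0545  v^+=0.8279  a^+=0.2509
step 7: x_pred=4.1725  r=-2.0425  x^+=2.6651  v^+=0.8571  a^+=-0.1259
step 8: x_pred=3.5675  r=-2.3975  x^+=1.7982  v^+=0.4079  a^+=-0.5683

v_post = 0.4079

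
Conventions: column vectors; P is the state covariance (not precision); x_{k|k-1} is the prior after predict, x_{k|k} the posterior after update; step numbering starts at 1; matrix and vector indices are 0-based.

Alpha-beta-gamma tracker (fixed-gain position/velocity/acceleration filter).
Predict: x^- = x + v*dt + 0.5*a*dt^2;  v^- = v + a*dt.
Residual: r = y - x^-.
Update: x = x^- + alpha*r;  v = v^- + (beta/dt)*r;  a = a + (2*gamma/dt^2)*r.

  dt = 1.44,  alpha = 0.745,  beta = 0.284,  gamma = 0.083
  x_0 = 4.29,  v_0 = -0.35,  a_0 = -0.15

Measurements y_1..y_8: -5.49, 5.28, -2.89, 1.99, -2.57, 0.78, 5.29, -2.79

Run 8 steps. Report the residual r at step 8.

resid = -10.4841

step 1: x_pred=3.6305  r=-9.1205  x^+=-3.1643  v^+=-2.3648  a^+=-0.8801
step 2: x_pred=-7.4821  r=12.7621  x^+=2.0257  v^+=-1.1152  a^+=0.1415
step 3: x_pred=0.5665  r=-3.4565  x^+=-2.0086  v^+=-1.5931  a^+=-0.1352
step 4: x_pred=-4.4428  r=6.4328  x^+=0.3496  v^+=-0.5191  a^+=0.3798
step 5: x_pred=-0.0041  r=-2.5659  x^+=-1.9157  v^+=-0.4782  a^+=0.1744
step 6: x_pred=-2.4236  r=3.2036  x^+=-0.0369  v^+=0.4047  a^+=0.4308
step 7: x_pred=0.9925  r=4.2975  x^+=4.1941  v^+=1.8726  a^+=0.7749
step 8: x_pred=7.6941  r=-10.4841  x^+=-0.1166  v^+=0.9207  a^+=-0.0644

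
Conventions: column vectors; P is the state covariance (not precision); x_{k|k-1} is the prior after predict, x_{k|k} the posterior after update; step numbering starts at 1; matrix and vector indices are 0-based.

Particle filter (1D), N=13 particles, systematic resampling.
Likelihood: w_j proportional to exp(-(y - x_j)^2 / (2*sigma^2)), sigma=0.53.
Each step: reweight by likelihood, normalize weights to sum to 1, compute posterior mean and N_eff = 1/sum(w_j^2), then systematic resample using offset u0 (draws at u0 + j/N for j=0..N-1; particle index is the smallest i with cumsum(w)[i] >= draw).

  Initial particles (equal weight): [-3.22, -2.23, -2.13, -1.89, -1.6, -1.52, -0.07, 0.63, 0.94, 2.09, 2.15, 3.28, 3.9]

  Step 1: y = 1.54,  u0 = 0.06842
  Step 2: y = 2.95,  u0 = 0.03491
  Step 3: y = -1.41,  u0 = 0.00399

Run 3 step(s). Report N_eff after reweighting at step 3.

N_eff = 11.4401

step 1: w=[0.0000, 0.0000, 0.0000, 0.0000, 0.0000, 0.0000, 0.0053, 0.1225, 0.2818, 0.3122, 0.2758, 0.0024, 0.0000]  mean=1.5952  Neff=3.7320  idx=[7, 8, 8, 8, 8, 9, 9, 9, 9, 10, 10, 10, 10]
step 2: w=[0.0000, 0.0003, 0.0003, 0.0003, 0.0003, 0.1138, 0.1138, 0.1138, 0.1138, 0.1359, 0.1359, 0.1359, 0.1359]  mean=2.1211  Neff=7.9587  idx=[5, 5, 6, 7, 7, 8, 9, 9, 10, 10, 11, 12, 12]
step 3: w=[0.1076, 0.1076, 0.1076, 0.1076, 0.1076, 0.1076, 0.0506, 0.0506, 0.0506, 0.0506, 0.0506, 0.0506, 0.0506]  mean=2.1113  Neff=11.4401  idx=[0, 0, 1, 2, 2, 3, 4, 5, 5, 7, 8, 10, 11]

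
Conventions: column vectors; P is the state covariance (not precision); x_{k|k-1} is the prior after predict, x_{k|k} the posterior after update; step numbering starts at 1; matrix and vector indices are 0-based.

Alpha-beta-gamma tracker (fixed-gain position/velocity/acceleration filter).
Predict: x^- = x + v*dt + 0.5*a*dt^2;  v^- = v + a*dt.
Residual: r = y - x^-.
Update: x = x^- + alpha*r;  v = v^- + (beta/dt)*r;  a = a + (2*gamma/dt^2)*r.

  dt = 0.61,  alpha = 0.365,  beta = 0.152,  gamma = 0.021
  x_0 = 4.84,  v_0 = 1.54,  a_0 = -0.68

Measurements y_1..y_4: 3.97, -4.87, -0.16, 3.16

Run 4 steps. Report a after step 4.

step 1: x_pred=5.6529  r=-1.6829  x^+=5.0386  v^+=0.7059  a^+=-0.8700
step 2: x_pred=5.3074  r=-10.1774  x^+=1.5926  v^+=-2.3608  a^+=-2.0187
step 3: x_pred=-0.2231  r=0.0631  x^+=-0.2000  v^+=-3.5765  a^+=-2.0116
step 4: x_pred=-2.7560  r=5.9160  x^+=-0.5966  v^+=-3.3294  a^+=-1.3438

a_post = -1.3438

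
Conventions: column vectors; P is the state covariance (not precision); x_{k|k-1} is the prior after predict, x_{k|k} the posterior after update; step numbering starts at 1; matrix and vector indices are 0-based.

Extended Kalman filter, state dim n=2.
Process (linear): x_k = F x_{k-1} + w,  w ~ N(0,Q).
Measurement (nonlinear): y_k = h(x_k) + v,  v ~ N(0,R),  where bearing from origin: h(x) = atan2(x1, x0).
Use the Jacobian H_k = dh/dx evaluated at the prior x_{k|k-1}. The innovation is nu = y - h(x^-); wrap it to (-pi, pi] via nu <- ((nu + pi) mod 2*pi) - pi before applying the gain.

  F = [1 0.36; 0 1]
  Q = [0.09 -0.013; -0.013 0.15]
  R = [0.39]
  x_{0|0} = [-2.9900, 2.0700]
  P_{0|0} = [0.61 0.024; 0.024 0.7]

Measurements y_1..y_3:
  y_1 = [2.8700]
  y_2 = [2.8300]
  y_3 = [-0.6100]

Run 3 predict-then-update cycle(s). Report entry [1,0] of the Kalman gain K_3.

step 1: x^-=[-2.2448, 2.0700]  P^-=[0.8080 0.2630; 0.2630 0.8500]  H_jac=[-0.2220 -0.2408]  S=[0.5072]  K=[-0.4785; -0.5186]  nu=[0.4733]  x^+=[-2.4713, 1.8245]  P^+=[0.6919 0.1371; 0.1371 0.7136]
step 2: x^-=[-1.8144, 1.8245]  P^-=[0.9731 0.3810; 0.3810 0.8636]  H_jac=[-0.2756 -0.2740]  S=[0.5863]  K=[-0.6355; -0.5827]  nu=[0.4766]  x^+=[-2.1173, 1.5468]  P^+=[0.7363 0.1639; 0.1639 0.6645]
step 3: x^-=[-1.5604, 1.5468]  P^-=[1.0305 0.3901; 0.3901 0.8145]  H_jac=[-0.3204 -0.3232]  S=[0.6617]  K=[-0.6896; -0.5868]  nu=[-2.9706]  x^+=[0.4880, 3.2899]  P^+=[0.7158 0.1224; 0.1224 0.5867]

K[1,0] = -0.5868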